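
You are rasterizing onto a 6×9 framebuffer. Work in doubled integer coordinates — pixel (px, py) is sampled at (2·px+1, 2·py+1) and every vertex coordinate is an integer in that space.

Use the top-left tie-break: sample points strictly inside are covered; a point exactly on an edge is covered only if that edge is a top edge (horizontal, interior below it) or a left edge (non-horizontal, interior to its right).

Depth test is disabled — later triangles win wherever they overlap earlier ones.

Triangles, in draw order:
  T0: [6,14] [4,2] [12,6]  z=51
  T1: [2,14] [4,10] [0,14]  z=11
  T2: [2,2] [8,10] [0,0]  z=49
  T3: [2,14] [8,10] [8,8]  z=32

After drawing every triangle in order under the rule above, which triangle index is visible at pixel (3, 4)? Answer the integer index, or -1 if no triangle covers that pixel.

T0:
  2·area = 88
  edge (6, 14)→(4, 2): d=(-2,-12) top-left  bias=+0
  edge (4, 2)→(12, 6): d=(8,4) right/bottom  bias=-1
  edge (12, 6)→(6, 14): d=(-6,8) right/bottom  bias=-1
    (2,1)@(5, 3): e=[10,4,74] → █
    (3,1)@(7, 3): e=[34,-4,58] → ·
    (2,2)@(5, 5): e=[6,20,62] → █
    (3,2)@(7, 5): e=[30,12,46] → █
    (4,2)@(9, 5): e=[54,4,30] → █
    (5,2)@(11, 5): e=[78,-4,14] → ·
    (2,3)@(5, 7): e=[2,36,50] → █
    (5,3)@(11, 7): e=[74,12,2] → █
    (2,4)@(5, 9): e=[-2,52,38] → ·
    (3,4)@(7, 9): e=[22,44,22] → █
    (5,4)@(11, 9): e=[70,28,-10] → ·
    (3,5)@(7, 11): e=[18,60,10] → █
  covered (11 px):
    · · · · · ·
    · · █ · · ·
    · · █ █ █ ·
    · · █ █ █ █
    · · · █ █ ·
    · · · █ · ·
    · · · · · ·
    · · · · · ·
    · · · · · ·
T1:
  2·area = 8  (B↔C swapped to make it positive)
  edge (2, 14)→(0, 14): d=(-2,0) right/bottom  bias=-1
  edge (0, 14)→(4, 10): d=(4,-4) top-left  bias=+0
  edge (4, 10)→(2, 14): d=(-2,4) right/bottom  bias=-1
    (5,1)@(11, 3): e=[22,0,-14] → ·  [on edge]
    (4,2)@(9, 5): e=[18,0,-10] → ·  [on edge]
    (3,3)@(7, 7): e=[14,0,-6] → ·  [on edge]
    (2,4)@(5, 9): e=[10,0,-2] → ·  [on edge]
    (1,5)@(3, 11): e=[6,0,2] → █  [on edge]
    (2,5)@(5, 11): e=[6,8,-6] → ·
    (0,6)@(1, 13): e=[2,0,6] → █  [on edge]
    (1,6)@(3, 13): e=[2,8,-2] → ·
    (0,7)@(1, 15): e=[-2,8,2] → ·
  covered (2 px):
    · · · · · ·
    · · · · · ·
    · · · · · ·
    · · · · · ·
    · · · · · ·
    · █ · · · ·
    █ · · · · ·
    · · · · · ·
    · · · · · ·
T2:
  2·area = 4
  edge (2, 2)→(8, 10): d=(6,8) right/bottom  bias=-1
  edge (8, 10)→(0, 0): d=(-8,-10) top-left  bias=+0
  edge (0, 0)→(2, 2): d=(2,2) right/bottom  bias=-1
    (0,0)@(1, 1): e=[2,2,0] → ·  [on edge]
    (1,1)@(3, 3): e=[-2,6,0] → ·  [on edge]
    (2,2)@(5, 5): e=[-6,10,0] → ·  [on edge]
    (3,3)@(7, 7): e=[-10,14,0] → ·  [on edge]
    (4,4)@(9, 9): e=[-14,18,0] → ·  [on edge]
    (5,5)@(11, 11): e=[-18,22,0] → ·  [on edge]
  covered (0 px):
    · · · · · ·
    · · · · · ·
    · · · · · ·
    · · · · · ·
    · · · · · ·
    · · · · · ·
    · · · · · ·
    · · · · · ·
    · · · · · ·
T3:
  2·area = 12  (B↔C swapped to make it positive)
  edge (2, 14)→(8, 8): d=(6,-6) top-left  bias=+0
  edge (8, 8)→(8, 10): d=(0,2) right/bottom  bias=-1
  edge (8, 10)→(2, 14): d=(-6,4) right/bottom  bias=-1
    (5,2)@(11, 5): e=[0,-6,18] → ·  [on edge]
    (4,3)@(9, 7): e=[0,-2,14] → ·  [on edge]
    (3,4)@(7, 9): e=[0,2,10] → █  [on edge]
    (4,4)@(9, 9): e=[12,-2,2] → ·
    (2,5)@(5, 11): e=[0,6,6] → █  [on edge]
    (3,5)@(7, 11): e=[12,2,-2] → ·
    (1,6)@(3, 13): e=[0,10,2] → █  [on edge]
    (2,6)@(5, 13): e=[12,6,-6] → ·
    (0,7)@(1, 15): e=[0,14,-2] → ·  [on edge]
    (1,7)@(3, 15): e=[12,10,-10] → ·
  covered (3 px):
    · · · · · ·
    · · · · · ·
    · · · · · ·
    · · · · · ·
    · · · █ · ·
    · · █ · · ·
    · █ · · · ·
    · · · · · ·
    · · · · · ·

Z-buffer (winner per pixel, '.' = empty):
  . . . . . .
  . . 0 . . .
  . . 0 0 0 .
  . . 0 0 0 0
  . . . 3 0 .
  . 1 3 0 . .
  1 3 . . . .
  . . . . . .
  . . . . . .

Answer: 3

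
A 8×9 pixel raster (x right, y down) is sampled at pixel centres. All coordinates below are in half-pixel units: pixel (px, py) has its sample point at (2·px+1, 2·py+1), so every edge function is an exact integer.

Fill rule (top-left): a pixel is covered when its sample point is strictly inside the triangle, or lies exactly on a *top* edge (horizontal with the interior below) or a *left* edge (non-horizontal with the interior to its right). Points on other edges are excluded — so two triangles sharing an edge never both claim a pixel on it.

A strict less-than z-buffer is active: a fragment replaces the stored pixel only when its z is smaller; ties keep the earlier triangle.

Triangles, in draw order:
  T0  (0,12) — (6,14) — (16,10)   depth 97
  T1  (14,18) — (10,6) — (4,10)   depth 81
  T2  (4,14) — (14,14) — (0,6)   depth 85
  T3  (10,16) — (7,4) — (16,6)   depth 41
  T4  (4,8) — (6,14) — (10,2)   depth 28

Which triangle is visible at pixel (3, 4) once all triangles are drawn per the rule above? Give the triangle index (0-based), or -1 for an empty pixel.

T0:
  2·area = 44  (B↔C swapped to make it positive)
  edge (0, 12)→(16, 10): d=(16,-2) top-left  bias=+0
  edge (16, 10)→(6, 14): d=(-10,4) right/bottom  bias=-1
  edge (6, 14)→(0, 12): d=(-6,-2) top-left  bias=+0
    (4,5)@(9, 11): e=[2,18,24] → #
    (5,5)@(11, 11): e=[6,10,28] → #
    (6,5)@(13, 11): e=[10,2,32] → #
    (7,5)@(15, 11): e=[14,-6,36] → ·
    (1,6)@(3, 13): e=[22,22,0] → #  [on edge]
    (2,6)@(5, 13): e=[26,14,4] → #
    (3,6)@(7, 13): e=[30,6,8] → #
    (4,6)@(9, 13): e=[34,-2,12] → ·
    (5,6)@(11, 13): e=[38,-10,16] → ·
    (6,6)@(13, 13): e=[42,-18,20] → ·
    (1,7)@(3, 15): e=[54,2,-12] → ·
    (2,7)@(5, 15): e=[58,-6,-8] → ·
    (4,7)@(9, 15): e=[66,-22,0] → ·  [on edge]
    (7,8)@(15, 17): e=[110,-66,0] → ·  [on edge]
  covered (6 px):
    · · · · · · · ·
    · · · · · · · ·
    · · · · · · · ·
    · · · · · · · ·
    · · · · · · · ·
    · · · · # # # ·
    · # # # · · · ·
    · · · · · · · ·
    · · · · · · · ·
T1:
  2·area = 88  (B↔C swapped to make it positive)
  edge (14, 18)→(4, 10): d=(-10,-8) top-left  bias=+0
  edge (4, 10)→(10, 6): d=(6,-4) top-left  bias=+0
  edge (10, 6)→(14, 18): d=(4,12) right/bottom  bias=-1
    (4,1)@(9, 3): e=[110,-22,0] → ·  [on edge]
    (4,3)@(9, 7): e=[70,2,16] → #
    (5,3)@(11, 7): e=[86,10,-8] → ·
    (3,4)@(7, 9): e=[34,6,48] → #
    (5,4)@(11, 9): e=[66,22,0] → ·  [on edge]
    (3,5)@(7, 11): e=[14,18,56] → #
    (5,5)@(11, 11): e=[46,34,8] → #
    (6,5)@(13, 11): e=[62,42,-16] → ·
    (3,6)@(7, 13): e=[-6,30,64] → ·
    (4,6)@(9, 13): e=[10,38,40] → #
    (6,6)@(13, 13): e=[42,54,-8] → ·
    (4,7)@(9, 15): e=[-10,50,48] → ·
    (6,7)@(13, 15): e=[22,66,0] → ·  [on edge]
  covered (10 px):
    · · · · · · · ·
    · · · · · · · ·
    · · · · · · · ·
    · · · · # · · ·
    · · · # # · · ·
    · · · # # # · ·
    · · · · # # · ·
    · · · · · # · ·
    · · · · · · # ·
T2:
  2·area = 80  (B↔C swapped to make it positive)
  edge (4, 14)→(0, 6): d=(-4,-8) top-left  bias=+0
  edge (0, 6)→(14, 14): d=(14,8) right/bottom  bias=-1
  edge (14, 14)→(4, 14): d=(-10,0) right/bottom  bias=-1
    (0,3)@(1, 7): e=[4,6,70] → #
    (1,3)@(3, 7): e=[20,-10,70] → ·
    (0,4)@(1, 9): e=[-4,34,50] → ·
    (1,4)@(3, 9): e=[12,18,50] → #
    (2,4)@(5, 9): e=[28,2,50] → #
    (3,4)@(7, 9): e=[44,-14,50] → ·
    (1,5)@(3, 11): e=[4,46,30] → #
    (3,5)@(7, 11): e=[36,14,30] → #
    (4,5)@(9, 11): e=[52,-2,30] → ·
    (1,6)@(3, 13): e=[-4,74,10] → ·
    (2,6)@(5, 13): e=[12,58,10] → #
    (4,6)@(9, 13): e=[44,26,10] → #
  covered (10 px):
    · · · · · · · ·
    · · · · · · · ·
    · · · · · · · ·
    # · · · · · · ·
    · # # · · · · ·
    · # # # · · · ·
    · · # # # # · ·
    · · · · · · · ·
    · · · · · · · ·
T3:
  2·area = 102
  edge (10, 16)→(7, 4): d=(-3,-12) top-left  bias=+0
  edge (7, 4)→(16, 6): d=(9,2) right/bottom  bias=-1
  edge (16, 6)→(10, 16): d=(-6,10) right/bottom  bias=-1
    (4,2)@(9, 5): e=[21,5,76] → #
    (5,2)@(11, 5): e=[45,1,56] → #
    (6,2)@(13, 5): e=[69,-3,36] → ·
    (4,3)@(9, 7): e=[15,23,64] → #
    (6,3)@(13, 7): e=[63,15,24] → #
    (7,3)@(15, 7): e=[87,11,4] → #
    (4,4)@(9, 9): e=[9,41,52] → #
    (7,4)@(15, 9): e=[81,29,-8] → ·
    (4,5)@(9, 11): e=[3,59,40] → #
    (6,5)@(13, 11): e=[51,51,0] → ·  [on edge]
    (4,6)@(9, 13): e=[-3,77,28] → ·
    (5,6)@(11, 13): e=[21,73,8] → #
  covered (12 px):
    · · · · · · · ·
    · · · · · · · ·
    · · · · # # · ·
    · · · · # # # #
    · · · · # # # ·
    · · · · # # · ·
    · · · · · # · ·
    · · · · · · · ·
    · · · · · · · ·
T4:
  2·area = 48  (B↔C swapped to make it positive)
  edge (4, 8)→(10, 2): d=(6,-6) top-left  bias=+0
  edge (10, 2)→(6, 14): d=(-4,12) right/bottom  bias=-1
  edge (6, 14)→(4, 8): d=(-2,-6) top-left  bias=+0
    (5,0)@(11, 1): e=[0,-8,56] → ·  [on edge]
    (4,1)@(9, 3): e=[0,8,40] → #  [on edge]
    (5,1)@(11, 3): e=[12,-16,52] → ·
    (1,2)@(3, 5): e=[-24,72,0] → ·  [on edge]
    (3,2)@(7, 5): e=[0,24,24] → #  [on edge]
    (4,2)@(9, 5): e=[12,0,36] → ·  [on edge]
    (2,3)@(5, 7): e=[0,40,8] → #  [on edge]
    (4,3)@(9, 7): e=[24,-8,32] → ·
    (1,4)@(3, 9): e=[0,56,-8] → ·  [on edge]
    (2,4)@(5, 9): e=[12,32,4] → #
    (4,4)@(9, 9): e=[36,-16,28] → ·
    (0,5)@(1, 11): e=[0,72,-24] → ·  [on edge]
    (2,5)@(5, 11): e=[24,24,0] → #  [on edge]
    (3,5)@(7, 11): e=[36,0,12] → ·  [on edge]
    (2,8)@(5, 17): e=[60,0,-12] → ·  [on edge]
    (3,8)@(7, 17): e=[72,-24,0] → ·  [on edge]
  covered (7 px):
    · · · · · · · ·
    · · · · # · · ·
    · · · # · · · ·
    · · # # · · · ·
    · · # # · · · ·
    · · # · · · · ·
    · · · · · · · ·
    · · · · · · · ·
    · · · · · · · ·

Z-buffer (winner per pixel, '.' = empty):
  . . . . . . . .
  . . . . 4 . . .
  . . . 4 3 3 . .
  2 . 4 4 3 3 3 3
  . 2 4 4 3 3 3 .
  . 2 4 1 3 3 0 .
  . 0 2 2 1 3 . .
  . . . . . 1 . .
  . . . . . . 1 .

Answer: 4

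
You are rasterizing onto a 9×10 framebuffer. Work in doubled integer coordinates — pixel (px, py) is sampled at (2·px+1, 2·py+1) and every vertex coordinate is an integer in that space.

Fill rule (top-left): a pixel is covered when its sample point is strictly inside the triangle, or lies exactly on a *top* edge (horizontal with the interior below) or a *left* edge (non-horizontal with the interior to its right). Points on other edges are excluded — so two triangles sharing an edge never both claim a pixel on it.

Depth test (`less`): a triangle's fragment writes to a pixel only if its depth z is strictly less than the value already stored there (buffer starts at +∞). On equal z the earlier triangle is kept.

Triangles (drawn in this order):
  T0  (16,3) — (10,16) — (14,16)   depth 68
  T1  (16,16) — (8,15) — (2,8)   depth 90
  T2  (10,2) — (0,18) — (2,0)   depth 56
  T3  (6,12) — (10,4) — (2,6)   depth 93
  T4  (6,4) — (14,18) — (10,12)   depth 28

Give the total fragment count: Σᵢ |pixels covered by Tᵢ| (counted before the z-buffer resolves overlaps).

T0:
  2·area = 52  (B↔C swapped to make it positive)
  edge (16, 3)→(14, 16): d=(-2,13) right/bottom  bias=-1
  edge (14, 16)→(10, 16): d=(-4,0) right/bottom  bias=-1
  edge (10, 16)→(16, 3): d=(6,-13) top-left  bias=+0
    (7,3)@(15, 7): e=[5,36,11] → #
    (8,3)@(17, 7): e=[-21,36,37] → ·
    (7,4)@(15, 9): e=[1,28,23] → #
    (8,4)@(17, 9): e=[-25,28,49] → ·
    (6,5)@(13, 11): e=[23,20,9] → #
    (7,5)@(15, 11): e=[-3,20,35] → ·
    (6,6)@(13, 13): e=[19,12,21] → #
    (7,6)@(15, 13): e=[-7,12,47] → ·
    (5,7)@(11, 15): e=[41,4,7] → #
    (7,7)@(15, 15): e=[-11,4,59] → ·
    (5,8)@(11, 17): e=[37,-4,19] → ·
    (6,8)@(13, 17): e=[11,-4,45] → ·
  covered (6 px):
    · · · · · · · · ·
    · · · · · · · · ·
    · · · · · · · · ·
    · · · · · · · # ·
    · · · · · · · # ·
    · · · · · · # · ·
    · · · · · · # · ·
    · · · · · # # · ·
    · · · · · · · · ·
    · · · · · · · · ·
T1:
  2·area = 50
  edge (16, 16)→(8, 15): d=(-8,-1) top-left  bias=+0
  edge (8, 15)→(2, 8): d=(-6,-7) top-left  bias=+0
  edge (2, 8)→(16, 16): d=(14,8) right/bottom  bias=-1
    (1,4)@(3, 9): e=[43,1,6] → #
    (2,4)@(5, 9): e=[45,15,-10] → ·
    (1,5)@(3, 11): e=[27,-11,34] → ·
    (2,5)@(5, 11): e=[29,3,18] → #
    (3,5)@(7, 11): e=[31,17,2] → #
    (4,5)@(9, 11): e=[33,31,-14] → ·
    (2,6)@(5, 13): e=[13,-9,46] → ·
    (3,6)@(7, 13): e=[15,5,30] → #
    (4,6)@(9, 13): e=[17,19,14] → #
    (5,6)@(11, 13): e=[19,33,-2] → ·
    (3,7)@(7, 15): e=[-1,-7,58] → ·
    (4,7)@(9, 15): e=[1,7,42] → #
  covered (8 px):
    · · · · · · · · ·
    · · · · · · · · ·
    · · · · · · · · ·
    · · · · · · · · ·
    · # · · · · · · ·
    · · # # · · · · ·
    · · · # # · · · ·
    · · · · # # # · ·
    · · · · · · · · ·
    · · · · · · · · ·
T2:
  2·area = 148
  edge (10, 2)→(0, 18): d=(-10,16) right/bottom  bias=-1
  edge (0, 18)→(2, 0): d=(2,-18) top-left  bias=+0
  edge (2, 0)→(10, 2): d=(8,2) right/bottom  bias=-1
    (1,0)@(3, 1): e=[122,20,6] → #
    (2,0)@(5, 1): e=[90,56,2] → #
    (3,0)@(7, 1): e=[58,92,-2] → ·
    (1,1)@(3, 3): e=[102,24,22] → #
    (3,1)@(7, 3): e=[38,96,14] → #
    (4,1)@(9, 3): e=[6,132,10] → #
    (5,1)@(11, 3): e=[-26,168,6] → ·
    (1,2)@(3, 5): e=[82,28,38] → #
    (4,2)@(9, 5): e=[-14,136,26] → ·
    (1,3)@(3, 7): e=[62,32,54] → #
    (3,3)@(7, 7): e=[-2,104,46] → ·
    (0,4)@(1, 9): e=[74,0,74] → #  [on edge]
  covered (19 px):
    · # # · · · · · ·
    · # # # # · · · ·
    · # # # · · · · ·
    · # # · · · · · ·
    # # # · · · · · ·
    # # · · · · · · ·
    # # · · · · · · ·
    # · · · · · · · ·
    · · · · · · · · ·
    · · · · · · · · ·
T3:
  2·area = 56  (B↔C swapped to make it positive)
  edge (6, 12)→(2, 6): d=(-4,-6) top-left  bias=+0
  edge (2, 6)→(10, 4): d=(8,-2) top-left  bias=+0
  edge (10, 4)→(6, 12): d=(-4,8) right/bottom  bias=-1
    (3,2)@(7, 5): e=[34,2,20] → #
    (4,2)@(9, 5): e=[46,6,4] → #
    (5,2)@(11, 5): e=[58,10,-12] → ·
    (1,3)@(3, 7): e=[2,10,44] → #
    (2,3)@(5, 7): e=[14,14,28] → #
    (4,3)@(9, 7): e=[38,22,-4] → ·
    (1,4)@(3, 9): e=[-6,26,36] → ·
    (2,4)@(5, 9): e=[6,30,20] → #
    (4,4)@(9, 9): e=[30,38,-12] → ·
    (2,5)@(5, 11): e=[-2,46,12] → ·
    (3,5)@(7, 11): e=[10,50,-4] → ·
  covered (7 px):
    · · · · · · · · ·
    · · · · · · · · ·
    · · · # # · · · ·
    · # # # · · · · ·
    · · # # · · · · ·
    · · · · · · · · ·
    · · · · · · · · ·
    · · · · · · · · ·
    · · · · · · · · ·
    · · · · · · · · ·
T4:
  2·area = 8
  edge (6, 4)→(14, 18): d=(8,14) right/bottom  bias=-1
  edge (14, 18)→(10, 12): d=(-4,-6) top-left  bias=+0
  edge (10, 12)→(6, 4): d=(-4,-8) top-left  bias=+0
    (5,6)@(11, 13): e=[2,2,4] → #
    (6,6)@(13, 13): e=[-26,14,20] → ·
    (5,7)@(11, 15): e=[18,-6,-4] → ·
  covered (1 px):
    · · · · · · · · ·
    · · · · · · · · ·
    · · · · · · · · ·
    · · · · · · · · ·
    · · · · · · · · ·
    · · · · · · · · ·
    · · · · · # · · ·
    · · · · · · · · ·
    · · · · · · · · ·
    · · · · · · · · ·

Answer: 41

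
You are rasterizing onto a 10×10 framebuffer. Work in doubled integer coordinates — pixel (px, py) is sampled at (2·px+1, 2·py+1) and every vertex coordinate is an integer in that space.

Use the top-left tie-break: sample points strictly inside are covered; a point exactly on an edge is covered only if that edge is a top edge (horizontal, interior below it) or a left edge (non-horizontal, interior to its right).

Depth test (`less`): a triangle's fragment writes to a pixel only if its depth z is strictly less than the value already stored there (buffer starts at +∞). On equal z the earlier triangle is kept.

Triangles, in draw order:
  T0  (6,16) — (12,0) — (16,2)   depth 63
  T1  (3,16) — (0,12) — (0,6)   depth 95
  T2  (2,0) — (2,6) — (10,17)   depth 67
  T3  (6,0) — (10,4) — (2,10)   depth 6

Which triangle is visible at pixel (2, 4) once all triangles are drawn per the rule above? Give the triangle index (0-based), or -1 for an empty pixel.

T0:
  2·area = 76
  edge (6, 16)→(12, 0): d=(6,-16) top-left  bias=+0
  edge (12, 0)→(16, 2): d=(4,2) right/bottom  bias=-1
  edge (16, 2)→(6, 16): d=(-10,14) right/bottom  bias=-1
    (6,0)@(13, 1): e=[22,2,52] → X
    (7,0)@(15, 1): e=[54,-2,24] → .
    (5,1)@(11, 3): e=[2,14,60] → X
    (7,1)@(15, 3): e=[66,6,4] → X
    (8,1)@(17, 3): e=[98,2,-24] → .
    (5,2)@(11, 5): e=[14,22,40] → X
    (7,2)@(15, 5): e=[78,14,-16] → .
    (5,3)@(11, 7): e=[26,30,20] → X
    (6,3)@(13, 7): e=[58,26,-8] → .
    (4,4)@(9, 9): e=[6,42,28] → X
    (5,4)@(11, 9): e=[38,38,0] → .  [on edge]
    (4,5)@(9, 11): e=[18,50,8] → X
  covered (9 px):
    . . . . . . X . . .
    . . . . . X X X . .
    . . . . . X X . . .
    . . . . . X . . . .
    . . . . X . . . . .
    . . . . X . . . . .
    . . . . . . . . . .
    . . . . . . . . . .
    . . . . . . . . . .
    . . . . . . . . . .
T1:
  2·area = 18
  edge (3, 16)→(0, 12): d=(-3,-4) top-left  bias=+0
  edge (0, 12)→(0, 6): d=(0,-6) top-left  bias=+0
  edge (0, 6)→(3, 16): d=(3,10) right/bottom  bias=-1
    (0,5)@(1, 11): e=[7,6,5] → X
    (1,5)@(3, 11): e=[15,18,-15] → .
    (0,6)@(1, 13): e=[1,6,11] → X
    (1,6)@(3, 13): e=[9,18,-9] → .
    (0,7)@(1, 15): e=[-5,6,17] → .
  covered (2 px):
    . . . . . . . . . .
    . . . . . . . . . .
    . . . . . . . . . .
    . . . . . . . . . .
    . . . . . . . . . .
    X . . . . . . . . .
    X . . . . . . . . .
    . . . . . . . . . .
    . . . . . . . . . .
    . . . . . . . . . .
T2:
  2·area = 48  (B↔C swapped to make it positive)
  edge (2, 0)→(10, 17): d=(8,17) right/bottom  bias=-1
  edge (10, 17)→(2, 6): d=(-8,-11) top-left  bias=+0
  edge (2, 6)→(2, 0): d=(0,-6) top-left  bias=+0
    (1,1)@(3, 3): e=[7,35,6] → X
    (2,1)@(5, 3): e=[-27,57,18] → .
    (1,2)@(3, 5): e=[23,19,6] → X
    (2,2)@(5, 5): e=[-11,41,18] → .
    (1,3)@(3, 7): e=[39,3,6] → X
    (2,3)@(5, 7): e=[5,25,18] → X
    (3,3)@(7, 7): e=[-29,47,30] → .
    (1,4)@(3, 9): e=[55,-13,6] → .
    (2,4)@(5, 9): e=[21,9,18] → X
    (3,4)@(7, 9): e=[-13,31,30] → .
    (2,5)@(5, 11): e=[37,-7,18] → .
    (3,5)@(7, 11): e=[3,15,30] → X
  covered (7 px):
    . . . . . . . . . .
    . X . . . . . . . .
    . X . . . . . . . .
    . X X . . . . . . .
    . . X . . . . . . .
    . . . X . . . . . .
    . . . . . . . . . .
    . . . . X . . . . .
    . . . . . . . . . .
    . . . . . . . . . .
T3:
  2·area = 56
  edge (6, 0)→(10, 4): d=(4,4) right/bottom  bias=-1
  edge (10, 4)→(2, 10): d=(-8,6) right/bottom  bias=-1
  edge (2, 10)→(6, 0): d=(4,-10) top-left  bias=+0
    (3,0)@(7, 1): e=[0,42,14] → .  [on edge]
    (2,1)@(5, 3): e=[16,38,2] → X
    (3,1)@(7, 3): e=[8,26,22] → X
    (4,1)@(9, 3): e=[0,14,42] → .  [on edge]
    (2,2)@(5, 5): e=[24,22,10] → X
    (4,2)@(9, 5): e=[8,-2,50] → .
    (5,2)@(11, 5): e=[0,-14,70] → .  [on edge]
    (2,3)@(5, 7): e=[32,6,18] → X
    (3,3)@(7, 7): e=[24,-6,38] → .
    (6,3)@(13, 7): e=[0,-42,98] → .  [on edge]
    (1,4)@(3, 9): e=[48,2,6] → X
    (2,4)@(5, 9): e=[40,-10,26] → .
    (7,4)@(15, 9): e=[0,-70,126] → .  [on edge]
    (8,5)@(17, 11): e=[0,-98,154] → .  [on edge]
    (9,6)@(19, 13): e=[0,-126,182] → .  [on edge]
  covered (6 px):
    . . . . . . . . . .
    . . X X . . . . . .
    . . X X . . . . . .
    . . X . . . . . . .
    . X . . . . . . . .
    . . . . . . . . . .
    . . . . . . . . . .
    . . . . . . . . . .
    . . . . . . . . . .
    . . . . . . . . . .

Z-buffer (winner per pixel, '.' = empty):
  . . . . . . 0 . . .
  . 2 3 3 . 0 0 0 . .
  . 2 3 3 . 0 0 . . .
  . 2 3 . . 0 . . . .
  . 3 2 . 0 . . . . .
  1 . . 2 0 . . . . .
  1 . . . . . . . . .
  . . . . 2 . . . . .
  . . . . . . . . . .
  . . . . . . . . . .

Final: 2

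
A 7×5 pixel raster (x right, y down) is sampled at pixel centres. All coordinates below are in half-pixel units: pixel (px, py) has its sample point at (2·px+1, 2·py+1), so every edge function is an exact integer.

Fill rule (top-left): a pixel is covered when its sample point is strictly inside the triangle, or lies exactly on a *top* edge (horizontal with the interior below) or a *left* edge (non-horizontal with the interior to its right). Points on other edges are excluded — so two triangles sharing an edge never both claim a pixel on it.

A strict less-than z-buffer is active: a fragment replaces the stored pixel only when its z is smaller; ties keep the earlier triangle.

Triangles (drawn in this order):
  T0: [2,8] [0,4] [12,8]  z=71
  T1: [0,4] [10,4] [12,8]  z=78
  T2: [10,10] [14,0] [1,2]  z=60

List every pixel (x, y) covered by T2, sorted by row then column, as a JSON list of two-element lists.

T0:
  2·area = 40
  edge (2, 8)→(0, 4): d=(-2,-4) top-left  bias=+0
  edge (0, 4)→(12, 8): d=(12,4) right/bottom  bias=-1
  edge (12, 8)→(2, 8): d=(-10,0) right/bottom  bias=-1
    (0,2)@(1, 5): e=[2,8,30] → X
    (1,2)@(3, 5): e=[10,0,30] → .  [on edge]
    (0,3)@(1, 7): e=[-2,32,10] → .
    (1,3)@(3, 7): e=[6,24,10] → X
    (2,3)@(5, 7): e=[14,16,10] → X
    (3,3)@(7, 7): e=[22,8,10] → X
    (4,3)@(9, 7): e=[30,0,10] → .  [on edge]
    (1,4)@(3, 9): e=[2,48,-10] → .
    (2,4)@(5, 9): e=[10,40,-10] → .
    (3,4)@(7, 9): e=[18,32,-10] → .
  covered (4 px):
    . . . . . . .
    . . . . . . .
    X . . . . . .
    . X X X . . .
    . . . . . . .
T1:
  2·area = 40
  edge (0, 4)→(10, 4): d=(10,0) top-left  bias=+0
  edge (10, 4)→(12, 8): d=(2,4) right/bottom  bias=-1
  edge (12, 8)→(0, 4): d=(-12,-4) top-left  bias=+0
    (1,2)@(3, 5): e=[10,30,0] → X  [on edge]
    (2,2)@(5, 5): e=[10,22,8] → X
    (3,2)@(7, 5): e=[10,14,16] → X
    (4,2)@(9, 5): e=[10,6,24] → X
    (5,2)@(11, 5): e=[10,-2,32] → .
    (1,3)@(3, 7): e=[30,34,-24] → .
    (2,3)@(5, 7): e=[30,26,-16] → .
    (3,3)@(7, 7): e=[30,18,-8] → .
    (4,3)@(9, 7): e=[30,10,0] → X  [on edge]
    (5,3)@(11, 7): e=[30,2,8] → X
    (6,3)@(13, 7): e=[30,-6,16] → .
    (4,4)@(9, 9): e=[50,14,-24] → .
  covered (6 px):
    . . . . . . .
    . . . . . . .
    . X X X X . .
    . . . . X X .
    . . . . . . .
T2:
  2·area = 122  (B↔C swapped to make it positive)
  edge (10, 10)→(1, 2): d=(-9,-8) top-left  bias=+0
  edge (1, 2)→(14, 0): d=(13,-2) top-left  bias=+0
  edge (14, 0)→(10, 10): d=(-4,10) right/bottom  bias=-1
    (4,0)@(9, 1): e=[73,3,46] → X
    (5,0)@(11, 1): e=[89,7,26] → X
    (6,0)@(13, 1): e=[105,11,6] → X
    (1,1)@(3, 3): e=[7,17,98] → X
    (2,1)@(5, 3): e=[23,21,78] → X
    (3,1)@(7, 3): e=[39,25,58] → X
    (6,1)@(13, 3): e=[87,37,-2] → .
    (1,2)@(3, 5): e=[-11,43,90] → .
    (2,2)@(5, 5): e=[5,47,70] → X
    (6,2)@(13, 5): e=[69,63,-10] → .
    (2,3)@(5, 7): e=[-13,73,62] → .
    (3,3)@(7, 7): e=[3,77,42] → X
  covered (16 px):
    . . . . X X X
    . X X X X X .
    . . X X X X .
    . . . X X X .
    . . . . X . .

Final: [[4,0],[5,0],[6,0],[1,1],[2,1],[3,1],[4,1],[5,1],[2,2],[3,2],[4,2],[5,2],[3,3],[4,3],[5,3],[4,4]]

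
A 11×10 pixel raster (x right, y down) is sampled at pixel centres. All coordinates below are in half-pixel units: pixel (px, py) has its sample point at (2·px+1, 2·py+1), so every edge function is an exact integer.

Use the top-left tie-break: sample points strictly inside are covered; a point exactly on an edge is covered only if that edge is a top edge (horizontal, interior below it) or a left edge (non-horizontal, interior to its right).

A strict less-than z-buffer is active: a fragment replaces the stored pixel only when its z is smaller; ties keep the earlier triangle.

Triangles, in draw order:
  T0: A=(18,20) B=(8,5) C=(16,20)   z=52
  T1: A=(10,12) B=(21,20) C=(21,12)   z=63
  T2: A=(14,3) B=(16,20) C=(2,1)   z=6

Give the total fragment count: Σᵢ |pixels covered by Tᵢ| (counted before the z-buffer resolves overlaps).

T0:
  2·area = 30  (B↔C swapped to make it positive)
  edge (18, 20)→(16, 20): d=(-2,0) right/bottom  bias=-1
  edge (16, 20)→(8, 5): d=(-8,-15) top-left  bias=+0
  edge (8, 5)→(18, 20): d=(10,15) right/bottom  bias=-1
    (6,6)@(13, 13): e=[14,11,5] → #
    (7,6)@(15, 13): e=[14,41,-25] → ·
    (6,7)@(13, 15): e=[10,-5,25] → ·
    (7,8)@(15, 17): e=[6,9,15] → #
    (8,8)@(17, 17): e=[6,39,-15] → ·
    (7,9)@(15, 19): e=[2,-7,35] → ·
    (8,9)@(17, 19): e=[2,23,5] → #
    (9,9)@(19, 19): e=[2,53,-25] → ·
  covered (3 px):
    · · · · · · · · · · ·
    · · · · · · · · · · ·
    · · · · · · · · · · ·
    · · · · · · · · · · ·
    · · · · · · · · · · ·
    · · · · · · · · · · ·
    · · · · · · # · · · ·
    · · · · · · · · · · ·
    · · · · · · · # · · ·
    · · · · · · · · # · ·
T1:
  2·area = 88  (B↔C swapped to make it positive)
  edge (10, 12)→(21, 12): d=(11,0) top-left  bias=+0
  edge (21, 12)→(21, 20): d=(0,8) right/bottom  bias=-1
  edge (21, 20)→(10, 12): d=(-11,-8) top-left  bias=+0
    (10,0)@(21, 1): e=[-121,0,209] → ·  [on edge]
    (10,1)@(21, 3): e=[-99,0,187] → ·  [on edge]
    (10,2)@(21, 5): e=[-77,0,165] → ·  [on edge]
    (10,3)@(21, 7): e=[-55,0,143] → ·  [on edge]
    (10,4)@(21, 9): e=[-33,0,121] → ·  [on edge]
    (10,5)@(21, 11): e=[-11,0,99] → ·  [on edge]
    (6,6)@(13, 13): e=[11,64,13] → #
    (7,6)@(15, 13): e=[11,48,29] → #
    (8,6)@(17, 13): e=[11,32,45] → #
    (9,6)@(19, 13): e=[11,16,61] → #
    (10,6)@(21, 13): e=[11,0,77] → ·  [on edge]
    (6,7)@(13, 15): e=[33,64,-9] → ·
    (10,7)@(21, 15): e=[33,0,55] → ·  [on edge]
    (10,8)@(21, 17): e=[55,0,33] → ·  [on edge]
    (10,9)@(21, 19): e=[77,0,11] → ·  [on edge]
  covered (9 px):
    · · · · · · · · · · ·
    · · · · · · · · · · ·
    · · · · · · · · · · ·
    · · · · · · · · · · ·
    · · · · · · · · · · ·
    · · · · · · · · · · ·
    · · · · · · # # # # ·
    · · · · · · · # # # ·
    · · · · · · · · # # ·
    · · · · · · · · · · ·
T2:
  2·area = 200
  edge (14, 3)→(16, 20): d=(2,17) right/bottom  bias=-1
  edge (16, 20)→(2, 1): d=(-14,-19) top-left  bias=+0
  edge (2, 1)→(14, 3): d=(12,2) right/bottom  bias=-1
    (2,1)@(5, 3): e=[153,29,18] → #
    (3,1)@(7, 3): e=[119,67,14] → #
    (4,1)@(9, 3): e=[85,105,10] → #
    (5,1)@(11, 3): e=[51,143,6] → #
    (6,1)@(13, 3): e=[17,181,2] → #
    (7,1)@(15, 3): e=[-17,219,-2] → ·
    (2,2)@(5, 5): e=[157,1,42] → #
    (7,2)@(15, 5): e=[-13,191,22] → ·
    (2,3)@(5, 7): e=[161,-27,66] → ·
    (3,3)@(7, 7): e=[127,11,62] → #
    (7,3)@(15, 7): e=[-9,163,46] → ·
    (3,4)@(7, 9): e=[131,-17,86] → ·
  covered (25 px):
    · · · · · · · · · · ·
    · · # # # # # · · · ·
    · · # # # # # · · · ·
    · · · # # # # · · · ·
    · · · · # # # · · · ·
    · · · · · # # · · · ·
    · · · · · # # # · · ·
    · · · · · · # # · · ·
    · · · · · · · # · · ·
    · · · · · · · · · · ·

Answer: 37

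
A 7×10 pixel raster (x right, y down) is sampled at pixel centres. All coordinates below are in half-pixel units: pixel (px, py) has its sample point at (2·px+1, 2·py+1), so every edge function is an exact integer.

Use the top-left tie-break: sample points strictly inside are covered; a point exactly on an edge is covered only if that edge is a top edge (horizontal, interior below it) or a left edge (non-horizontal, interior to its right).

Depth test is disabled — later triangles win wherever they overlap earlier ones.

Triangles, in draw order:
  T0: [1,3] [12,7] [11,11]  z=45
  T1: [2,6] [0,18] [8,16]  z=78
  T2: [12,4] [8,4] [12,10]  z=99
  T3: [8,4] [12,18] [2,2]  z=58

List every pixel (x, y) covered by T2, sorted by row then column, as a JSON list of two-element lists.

T0:
  2·area = 48
  edge (1, 3)→(12, 7): d=(11,4) right/bottom  bias=-1
  edge (12, 7)→(11, 11): d=(-1,4) right/bottom  bias=-1
  edge (11, 11)→(1, 3): d=(-10,-8) top-left  bias=+0
    (0,1)@(1, 3): e=[0,48,0] → ·  [on edge]
    (6,1)@(13, 3): e=[-48,0,96] → ·  [on edge]
    (2,2)@(5, 5): e=[6,30,12] → █
    (3,2)@(7, 5): e=[-2,22,28] → ·
    (2,3)@(5, 7): e=[28,28,-8] → ·
    (3,3)@(7, 7): e=[20,20,8] → █
    (4,3)@(9, 7): e=[12,12,24] → █
    (5,3)@(11, 7): e=[4,4,40] → █
    (6,3)@(13, 7): e=[-4,-4,56] → ·
    (3,4)@(7, 9): e=[42,18,-12] → ·
    (4,4)@(9, 9): e=[34,10,4] → █
    (6,4)@(13, 9): e=[18,-6,36] → ·
    (5,5)@(11, 11): e=[48,0,0] → ·  [on edge]
    (4,9)@(9, 19): e=[144,0,-96] → ·  [on edge]
  covered (6 px):
    · · · · · · ·
    · · · · · · ·
    · · █ · · · ·
    · · · █ █ █ ·
    · · · · █ █ ·
    · · · · · · ·
    · · · · · · ·
    · · · · · · ·
    · · · · · · ·
    · · · · · · ·
T1:
  2·area = 92  (B↔C swapped to make it positive)
  edge (2, 6)→(8, 16): d=(6,10) right/bottom  bias=-1
  edge (8, 16)→(0, 18): d=(-8,2) right/bottom  bias=-1
  edge (0, 18)→(2, 6): d=(2,-12) top-left  bias=+0
    (1,4)@(3, 9): e=[8,66,18] → █
    (2,4)@(5, 9): e=[-12,62,42] → ·
    (1,5)@(3, 11): e=[20,50,22] → █
    (2,5)@(5, 11): e=[0,46,46] → ·  [on edge]
    (0,6)@(1, 13): e=[52,38,2] → █
    (2,6)@(5, 13): e=[12,30,50] → █
    (3,6)@(7, 13): e=[-8,26,74] → ·
    (0,7)@(1, 15): e=[64,22,6] → █
    (3,7)@(7, 15): e=[4,10,78] → █
    (4,7)@(9, 15): e=[-16,6,102] → ·
    (0,8)@(1, 17): e=[76,6,10] → █
    (2,8)@(5, 17): e=[36,-2,58] → ·
  covered (11 px):
    · · · · · · ·
    · · · · · · ·
    · · · · · · ·
    · · · · · · ·
    · █ · · · · ·
    · █ · · · · ·
    █ █ █ · · · ·
    █ █ █ █ · · ·
    █ █ · · · · ·
    · · · · · · ·
T2:
  2·area = 24  (B↔C swapped to make it positive)
  edge (12, 4)→(12, 10): d=(0,6) right/bottom  bias=-1
  edge (12, 10)→(8, 4): d=(-4,-6) top-left  bias=+0
  edge (8, 4)→(12, 4): d=(4,0) top-left  bias=+0
    (4,2)@(9, 5): e=[18,2,4] → █
    (5,2)@(11, 5): e=[6,14,4] → █
    (6,2)@(13, 5): e=[-6,26,4] → ·
    (4,3)@(9, 7): e=[18,-6,12] → ·
    (5,3)@(11, 7): e=[6,6,12] → █
    (6,3)@(13, 7): e=[-6,18,12] → ·
    (5,4)@(11, 9): e=[6,-2,20] → ·
  covered (3 px):
    · · · · · · ·
    · · · · · · ·
    · · · · █ █ ·
    · · · · · █ ·
    · · · · · · ·
    · · · · · · ·
    · · · · · · ·
    · · · · · · ·
    · · · · · · ·
    · · · · · · ·
T3:
  2·area = 76
  edge (8, 4)→(12, 18): d=(4,14) right/bottom  bias=-1
  edge (12, 18)→(2, 2): d=(-10,-16) top-left  bias=+0
  edge (2, 2)→(8, 4): d=(6,2) right/bottom  bias=-1
    (1,1)@(3, 3): e=[66,6,4] → █
    (2,1)@(5, 3): e=[38,38,0] → ·  [on edge]
    (1,2)@(3, 5): e=[74,-14,16] → ·
    (2,2)@(5, 5): e=[46,18,12] → █
    (3,2)@(7, 5): e=[18,50,8] → █
    (4,2)@(9, 5): e=[-10,82,4] → ·
    (5,2)@(11, 5): e=[-38,114,0] → ·  [on edge]
    (2,3)@(5, 7): e=[54,-2,24] → ·
    (3,3)@(7, 7): e=[26,30,20] → █
    (4,3)@(9, 7): e=[-2,62,16] → ·
    (3,4)@(7, 9): e=[34,10,32] → █
    (4,4)@(9, 9): e=[6,42,28] → █
  covered (9 px):
    · · · · · · ·
    · █ · · · · ·
    · · █ █ · · ·
    · · · █ · · ·
    · · · █ █ · ·
    · · · · █ · ·
    · · · · █ · ·
    · · · · · █ ·
    · · · · · · ·
    · · · · · · ·

Final: [[4,2],[5,2],[5,3]]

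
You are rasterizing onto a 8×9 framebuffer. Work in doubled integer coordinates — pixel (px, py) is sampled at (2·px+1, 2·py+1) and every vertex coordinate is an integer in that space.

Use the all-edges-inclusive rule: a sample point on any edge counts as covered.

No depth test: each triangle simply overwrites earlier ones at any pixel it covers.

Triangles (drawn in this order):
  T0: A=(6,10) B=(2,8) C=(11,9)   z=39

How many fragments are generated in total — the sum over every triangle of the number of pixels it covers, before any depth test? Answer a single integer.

T0:
  2·area = 14
  edge (6, 10)→(2, 8): d=(-4,-2) inclusive
  edge (2, 8)→(11, 9): d=(9,1) inclusive
  edge (11, 9)→(6, 10): d=(-5,1) inclusive
    (2,4)@(5, 9): e=[2,6,6] → X
    (3,4)@(7, 9): e=[6,4,4] → X
    (4,4)@(9, 9): e=[10,2,2] → X
    (5,4)@(11, 9): e=[14,0,0] → X  [on edge]
    (6,4)@(13, 9): e=[18,-2,-2] → .
    (0,5)@(1, 11): e=[-14,28,0] → .  [on edge]
    (2,5)@(5, 11): e=[-6,24,-4] → .
    (3,5)@(7, 11): e=[-2,22,-6] → .
    (4,5)@(9, 11): e=[2,20,-8] → .
    (5,5)@(11, 11): e=[6,18,-10] → .
  covered (4 px):
    . . . . . . . .
    . . . . . . . .
    . . . . . . . .
    . . . . . . . .
    . . X X X X . .
    . . . . . . . .
    . . . . . . . .
    . . . . . . . .
    . . . . . . . .

Answer: 4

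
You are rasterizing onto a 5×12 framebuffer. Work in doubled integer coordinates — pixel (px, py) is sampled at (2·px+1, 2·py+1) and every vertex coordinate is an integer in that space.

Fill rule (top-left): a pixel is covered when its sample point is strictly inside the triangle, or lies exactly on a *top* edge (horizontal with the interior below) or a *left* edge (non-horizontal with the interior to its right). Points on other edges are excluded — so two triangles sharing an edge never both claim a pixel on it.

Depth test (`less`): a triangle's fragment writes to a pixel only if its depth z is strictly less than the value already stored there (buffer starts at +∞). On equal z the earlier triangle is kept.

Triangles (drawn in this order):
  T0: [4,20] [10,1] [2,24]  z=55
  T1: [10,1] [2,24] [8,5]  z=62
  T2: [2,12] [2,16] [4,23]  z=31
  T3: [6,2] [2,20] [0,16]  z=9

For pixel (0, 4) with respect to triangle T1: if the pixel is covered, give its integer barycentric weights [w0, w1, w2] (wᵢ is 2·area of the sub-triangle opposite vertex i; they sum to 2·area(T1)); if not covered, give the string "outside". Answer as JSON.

T0:
  2·area = 14  (B↔C swapped to make it positive)
  edge (4, 20)→(2, 24): d=(-2,4) right/bottom  bias=-1
  edge (2, 24)→(10, 1): d=(8,-23) top-left  bias=+0
  edge (10, 1)→(4, 20): d=(-6,19) right/bottom  bias=-1
  covered (0 px):
    · · · · ·
    · · · · ·
    · · · · ·
    · · · · ·
    · · · · ·
    · · · · ·
    · · · · ·
    · · · · ·
    · · · · ·
    · · · · ·
    · · · · ·
    · · · · ·
T1:
  2·area = 14
  edge (10, 1)→(2, 24): d=(-8,23) right/bottom  bias=-1
  edge (2, 24)→(8, 5): d=(6,-19) top-left  bias=+0
  edge (8, 5)→(10, 1): d=(2,-4) top-left  bias=+0
    (4,1)@(9, 3): e=[7,7,0] → █  [on edge]
    (4,2)@(9, 5): e=[-9,19,4] → ·
    (3,3)@(7, 7): e=[21,-7,0] → ·  [on edge]
    (3,4)@(7, 9): e=[5,5,4] → █
    (4,4)@(9, 9): e=[-41,43,12] → ·
    (2,5)@(5, 11): e=[35,-21,0] → ·  [on edge]
    (3,5)@(7, 11): e=[-11,17,8] → ·
    (1,7)@(3, 15): e=[49,-35,0] → ·  [on edge]
    (2,7)@(5, 15): e=[3,3,8] → █
    (3,7)@(7, 15): e=[-43,41,16] → ·
    (2,8)@(5, 17): e=[-13,15,12] → ·
    (0,9)@(1, 19): e=[63,-49,0] → ·  [on edge]
  covered (4 px):
    · · · · ·
    · · · · █
    · · · · ·
    · · · · ·
    · · · █ ·
    · · · · ·
    · · · · ·
    · · █ · ·
    · · · · ·
    · · · · ·
    · █ · · ·
    · · · · ·
T2:
  2·area = 8  (B↔C swapped to make it positive)
  edge (2, 12)→(4, 23): d=(2,11) right/bottom  bias=-1
  edge (4, 23)→(2, 16): d=(-2,-7) top-left  bias=+0
  edge (2, 16)→(2, 12): d=(0,-4) top-left  bias=+0
    (1,9)@(3, 19): e=[3,1,4] → █
    (2,9)@(5, 19): e=[-19,15,12] → ·
    (1,10)@(3, 21): e=[7,-3,4] → ·
  covered (1 px):
    · · · · ·
    · · · · ·
    · · · · ·
    · · · · ·
    · · · · ·
    · · · · ·
    · · · · ·
    · · · · ·
    · · · · ·
    · █ · · ·
    · · · · ·
    · · · · ·
T3:
  2·area = 52
  edge (6, 2)→(2, 20): d=(-4,18) right/bottom  bias=-1
  edge (2, 20)→(0, 16): d=(-2,-4) top-left  bias=+0
  edge (0, 16)→(6, 2): d=(6,-14) top-left  bias=+0
    (2,2)@(5, 5): e=[6,42,4] → █
    (3,2)@(7, 5): e=[-30,50,32] → ·
    (2,3)@(5, 7): e=[-2,38,16] → ·
    (1,4)@(3, 9): e=[26,26,0] → █  [on edge]
    (2,4)@(5, 9): e=[-10,34,28] → ·
    (1,5)@(3, 11): e=[18,22,12] → █
    (2,5)@(5, 11): e=[-18,30,40] → ·
    (1,6)@(3, 13): e=[10,18,24] → █
    (2,6)@(5, 13): e=[-26,26,52] → ·
    (0,7)@(1, 15): e=[38,6,8] → █
    (2,7)@(5, 15): e=[-34,22,64] → ·
    (0,8)@(1, 17): e=[30,2,20] → █
  covered (7 px):
    · · · · ·
    · · · · ·
    · · █ · ·
    · · · · ·
    · █ · · ·
    · █ · · ·
    · █ · · ·
    █ █ · · ·
    █ · · · ·
    · · · · ·
    · · · · ·
    · · · · ·

Result: "outside"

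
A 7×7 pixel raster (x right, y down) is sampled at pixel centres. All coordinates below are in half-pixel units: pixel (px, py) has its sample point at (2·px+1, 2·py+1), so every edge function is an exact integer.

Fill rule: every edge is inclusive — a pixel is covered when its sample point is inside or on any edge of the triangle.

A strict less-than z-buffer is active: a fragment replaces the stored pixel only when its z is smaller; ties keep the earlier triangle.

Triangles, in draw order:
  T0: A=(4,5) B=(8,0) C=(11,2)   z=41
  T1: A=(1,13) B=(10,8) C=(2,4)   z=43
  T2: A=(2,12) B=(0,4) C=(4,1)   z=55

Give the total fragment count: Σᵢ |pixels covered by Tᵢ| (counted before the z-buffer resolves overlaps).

T0:
  2·area = 23
  edge (4, 5)→(8, 0): d=(4,-5) inclusive
  edge (8, 0)→(11, 2): d=(3,2) inclusive
  edge (11, 2)→(4, 5): d=(-7,3) inclusive
    (4,0)@(9, 1): e=[9,1,13] → #
    (5,0)@(11, 1): e=[19,-3,7] → ·
    (3,1)@(7, 3): e=[7,11,5] → #
    (4,1)@(9, 3): e=[17,7,-1] → ·
    (3,2)@(7, 5): e=[15,17,-9] → ·
  covered (2 px):
    · · · · # · ·
    · · · # · · ·
    · · · · · · ·
    · · · · · · ·
    · · · · · · ·
    · · · · · · ·
    · · · · · · ·
T1:
  2·area = 76  (B↔C swapped to make it positive)
  edge (1, 13)→(2, 4): d=(1,-9) inclusive
  edge (2, 4)→(10, 8): d=(8,4) inclusive
  edge (10, 8)→(1, 13): d=(-9,5) inclusive
    (1,2)@(3, 5): e=[10,4,62] → #
    (2,2)@(5, 5): e=[28,-4,52] → ·
    (1,3)@(3, 7): e=[12,20,44] → #
    (2,3)@(5, 7): e=[30,12,34] → #
    (3,3)@(7, 7): e=[48,4,24] → #
    (4,3)@(9, 7): e=[66,-4,14] → ·
    (1,4)@(3, 9): e=[14,36,26] → #
    (4,4)@(9, 9): e=[68,12,-4] → ·
    (1,5)@(3, 11): e=[16,52,8] → #
    (2,5)@(5, 11): e=[34,44,-2] → ·
    (3,5)@(7, 11): e=[52,36,-12] → ·
    (0,6)@(1, 13): e=[0,76,0] → #  [on edge]
  covered (9 px):
    · · · · · · ·
    · · · · · · ·
    · # · · · · ·
    · # # # · · ·
    · # # # · · ·
    · # · · · · ·
    # · · · · · ·
T2:
  2·area = 38
  edge (2, 12)→(0, 4): d=(-2,-8) inclusive
  edge (0, 4)→(4, 1): d=(4,-3) inclusive
  edge (4, 1)→(2, 12): d=(-2,11) inclusive
    (1,1)@(3, 3): e=[26,5,7] → #
    (2,1)@(5, 3): e=[42,11,-15] → ·
    (0,2)@(1, 5): e=[6,7,25] → #
    (2,2)@(5, 5): e=[38,19,-19] → ·
    (0,3)@(1, 7): e=[2,15,21] → #
    (1,3)@(3, 7): e=[18,21,-1] → ·
    (0,4)@(1, 9): e=[-2,23,17] → ·
  covered (4 px):
    · · · · · · ·
    · # · · · · ·
    # # · · · · ·
    # · · · · · ·
    · · · · · · ·
    · · · · · · ·
    · · · · · · ·

Result: 15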